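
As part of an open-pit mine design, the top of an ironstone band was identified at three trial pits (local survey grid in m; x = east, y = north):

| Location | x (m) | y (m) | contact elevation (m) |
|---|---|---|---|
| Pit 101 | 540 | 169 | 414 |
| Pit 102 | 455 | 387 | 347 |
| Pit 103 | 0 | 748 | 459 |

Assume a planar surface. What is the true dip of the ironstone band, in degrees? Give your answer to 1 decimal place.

Two edge vectors: Pit 101→Pit 102 = (-85, 218, -67), Pit 101→Pit 103 = (-540, 579, 45).
Normal n = (Pit 101→Pit 102) × (Pit 101→Pit 103) = (48603, 40005, 68505).
So ∂z/∂x = −n_x/n_z = −0.70948 and ∂z/∂y = −n_y/n_z = −0.58397.
Gradient magnitude |∇z| = √(a² + b²) = √(0.50336 + 0.34102) = 0.91891.
True dip = arctan(0.91891) = 42.6°, dipping toward NE (azimuth ≈ 051°).

42.6°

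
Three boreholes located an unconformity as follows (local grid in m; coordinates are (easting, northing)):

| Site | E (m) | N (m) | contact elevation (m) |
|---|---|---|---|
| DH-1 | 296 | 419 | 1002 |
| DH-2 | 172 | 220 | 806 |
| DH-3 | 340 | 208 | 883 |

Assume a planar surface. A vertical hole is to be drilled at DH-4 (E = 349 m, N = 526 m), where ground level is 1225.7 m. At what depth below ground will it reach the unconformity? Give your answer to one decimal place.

Let the plane be z = a·E + b·N + c.
DH-2−DH-1: −124a − 199b = −196;  DH-3−DH-1: 44a − 211b = −119.
Solving gives a = 0.50616, b = 0.66953.
Then c = 1002 − a·296 − b·419 = 571.64.
At (349, 526): z_contact = 176.65 + 352.17 + 571.64 = 1100.47 m.
Depth below ground = 1225.7 − 1100.47 = 125.2 m.

125.2 m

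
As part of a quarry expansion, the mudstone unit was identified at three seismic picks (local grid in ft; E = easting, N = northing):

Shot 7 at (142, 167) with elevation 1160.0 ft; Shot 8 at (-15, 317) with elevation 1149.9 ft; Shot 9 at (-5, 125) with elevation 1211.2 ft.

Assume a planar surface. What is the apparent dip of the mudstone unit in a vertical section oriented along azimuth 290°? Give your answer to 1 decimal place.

7.1°

Two edge vectors: Shot 7→Shot 8 = (-157, 150, -10.1), Shot 7→Shot 9 = (-147, -42, 51.2).
Normal n = (Shot 7→Shot 8) × (Shot 7→Shot 9) = (7255.8, 9523.1, 28644).
So ∂z/∂E = −n_x/n_z = −0.25331 and ∂z/∂N = −n_y/n_z = −0.33246.
Unit vector along 290° is (sin 290°, cos 290°) = (-0.9397, 0.3420).
Slope in that direction = a·(-0.9397) + b·(0.3420) = 0.12432.
Apparent dip = arctan|0.12432| = 7.1° (true dip is 22.7°, so apparent ≤ true as expected).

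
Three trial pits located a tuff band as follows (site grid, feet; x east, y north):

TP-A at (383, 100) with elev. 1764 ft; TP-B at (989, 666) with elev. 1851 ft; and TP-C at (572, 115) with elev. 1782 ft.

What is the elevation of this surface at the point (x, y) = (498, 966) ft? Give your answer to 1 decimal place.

Two edge vectors: TP-A→TP-B = (606, 566, 87), TP-A→TP-C = (189, 15, 18).
Normal n = (TP-A→TP-B) × (TP-A→TP-C) = (8883, 5535, -97884).
So ∂z/∂x = −n_x/n_z = 0.09075 and ∂z/∂y = −n_y/n_z = 0.05655.
Intercept c from TP-A: 1764 − 34.76 − 5.65 = 1723.59.
At (498, 966): z = 45.2 + 54.6 + 1723.59 = 1823.4 ft.

1823.4 ft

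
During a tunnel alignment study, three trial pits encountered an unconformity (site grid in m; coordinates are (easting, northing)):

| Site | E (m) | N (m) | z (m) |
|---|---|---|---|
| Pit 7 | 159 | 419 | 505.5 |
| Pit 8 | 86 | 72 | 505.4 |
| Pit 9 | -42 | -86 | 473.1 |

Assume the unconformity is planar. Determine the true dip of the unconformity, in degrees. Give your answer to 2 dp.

19.18°

Let the plane be z = a·E + b·N + c.
Pit 8−Pit 7: −73a − 347b = −0.1;  Pit 9−Pit 7: −201a − 505b = −32.4.
Solving gives a = 0.34038, b = −0.07132.
Gradient magnitude |∇z| = √(a² + b²) = √(0.11586 + 0.00509) = 0.34777.
True dip = arctan(0.34777) = 19.18°, dipping toward WNW (azimuth ≈ 282°).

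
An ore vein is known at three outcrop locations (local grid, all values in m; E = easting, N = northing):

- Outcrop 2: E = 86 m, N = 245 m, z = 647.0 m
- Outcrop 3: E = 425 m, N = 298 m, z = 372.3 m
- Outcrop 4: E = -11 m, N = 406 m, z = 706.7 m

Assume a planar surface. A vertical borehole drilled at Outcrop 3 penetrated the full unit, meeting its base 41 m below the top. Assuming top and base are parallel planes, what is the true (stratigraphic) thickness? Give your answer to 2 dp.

32.00 m

Let the plane be z = a·E + b·N + c.
Outcrop 3−Outcrop 2: 339a + 53b = −274.7;  Outcrop 4−Outcrop 2: −97a + 161b = 59.7.
Solving gives a = −0.79355, b = −0.10729.
|∇z| = √(a²+b²) = 0.80077, so dip δ = arctan(0.80077) = 38.69°.
True thickness = vertical thickness × cos δ = 41 × cos 38.69° = 32.00 m.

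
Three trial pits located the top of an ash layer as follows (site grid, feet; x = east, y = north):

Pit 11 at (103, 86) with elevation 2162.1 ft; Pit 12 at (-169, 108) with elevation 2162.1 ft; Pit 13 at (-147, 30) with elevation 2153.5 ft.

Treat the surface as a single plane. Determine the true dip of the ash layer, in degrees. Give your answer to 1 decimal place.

6.5°

Let the plane be z = a·x + b·y + c.
Pit 12−Pit 11: −272a + 22b = 0;  Pit 13−Pit 11: −250a − 56b = −8.6.
Solving gives a = 0.00913, b = 0.11283.
Gradient magnitude |∇z| = √(a² + b²) = √(0.00008 + 0.01273) = 0.11320.
True dip = arctan(0.11320) = 6.5°, dipping toward S (azimuth ≈ 185°).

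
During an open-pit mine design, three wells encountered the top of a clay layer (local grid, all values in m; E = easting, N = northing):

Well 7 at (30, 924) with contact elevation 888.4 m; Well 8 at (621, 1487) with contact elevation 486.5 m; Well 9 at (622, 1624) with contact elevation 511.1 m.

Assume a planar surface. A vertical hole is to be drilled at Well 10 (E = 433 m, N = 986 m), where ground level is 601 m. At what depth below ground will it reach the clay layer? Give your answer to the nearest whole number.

Two edge vectors: Well 7→Well 8 = (591, 563, -401.9), Well 7→Well 9 = (592, 700, -377.3).
Normal n = (Well 7→Well 8) × (Well 7→Well 9) = (68910.1, -14940.5, 80404).
So ∂z/∂E = −n_x/n_z = −0.85705 and ∂z/∂N = −n_y/n_z = 0.18582.
Intercept c from Well 7: 888.4 + 25.71 − 171.70 = 742.42.
At (433, 986): z_contact = −371.1 + 183.2 + 742.42 = 554.5 m.
Depth below ground = 601 − 554.5 = 46 m.

46 m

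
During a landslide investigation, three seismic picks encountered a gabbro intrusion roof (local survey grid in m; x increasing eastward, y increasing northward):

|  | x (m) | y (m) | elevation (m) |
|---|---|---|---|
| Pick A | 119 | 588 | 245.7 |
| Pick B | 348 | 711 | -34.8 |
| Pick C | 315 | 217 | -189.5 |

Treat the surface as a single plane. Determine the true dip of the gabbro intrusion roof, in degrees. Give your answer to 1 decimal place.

Let the plane be z = a·x + b·y + c.
Pick B−Pick A: 229a + 123b = −280.5;  Pick C−Pick A: 196a − 371b = −435.2.
Solving gives a = −1.44494, b = 0.40968.
Gradient magnitude |∇z| = √(a² + b²) = √(2.08785 + 0.16784) = 1.50189.
True dip = arctan(1.50189) = 56.3°, dipping toward ESE (azimuth ≈ 106°).

56.3°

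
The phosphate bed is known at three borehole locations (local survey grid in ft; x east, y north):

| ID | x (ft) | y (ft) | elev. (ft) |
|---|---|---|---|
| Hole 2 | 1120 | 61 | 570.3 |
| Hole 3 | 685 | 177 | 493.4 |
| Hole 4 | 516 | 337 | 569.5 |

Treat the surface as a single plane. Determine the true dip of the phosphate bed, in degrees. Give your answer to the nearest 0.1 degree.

Two edge vectors: Hole 2→Hole 3 = (-435, 116, -76.9), Hole 2→Hole 4 = (-604, 276, -0.8).
Normal n = (Hole 2→Hole 3) × (Hole 2→Hole 4) = (21131.6, 46099.6, -49996).
So ∂z/∂x = −n_x/n_z = 0.42267 and ∂z/∂y = −n_y/n_z = 0.92207.
Gradient magnitude |∇z| = √(a² + b²) = √(0.17865 + 0.85021) = 1.01432.
True dip = arctan(1.01432) = 45.4°, dipping toward SSW (azimuth ≈ 205°).

45.4°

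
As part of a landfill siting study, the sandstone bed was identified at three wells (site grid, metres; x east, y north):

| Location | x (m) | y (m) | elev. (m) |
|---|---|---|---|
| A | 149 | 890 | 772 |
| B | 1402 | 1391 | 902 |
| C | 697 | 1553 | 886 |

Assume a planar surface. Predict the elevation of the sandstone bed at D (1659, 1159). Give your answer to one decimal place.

885.6 m

Let the plane be z = a·x + b·y + c.
B−A: 1253a + 501b = 130;  C−A: 548a + 663b = 114.
Solving gives a = 0.052277, b = 0.128736.
Then c = 772 − a·149 − b·890 = 649.64.
At (1659, 1159): z = 86.7 + 149.2 + 649.64 = 885.6 m.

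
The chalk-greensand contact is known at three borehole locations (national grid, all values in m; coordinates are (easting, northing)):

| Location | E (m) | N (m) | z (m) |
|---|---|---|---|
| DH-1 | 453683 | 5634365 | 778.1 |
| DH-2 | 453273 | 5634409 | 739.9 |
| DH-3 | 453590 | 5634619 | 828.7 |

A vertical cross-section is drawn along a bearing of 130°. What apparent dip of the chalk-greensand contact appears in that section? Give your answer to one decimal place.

Let the plane be z = a·E + b·N + c.
DH-2−DH-1: −410a + 44b = −38.2;  DH-3−DH-1: −93a + 254b = 50.6.
Solving gives a = 0.11923, b = 0.24287.
Unit vector along 130° is (sin 130°, cos 130°) = (0.7660, -0.6428).
Slope in that direction = a·(0.7660) + b·(-0.6428) = −0.06477.
Apparent dip = arctan|0.06477| = 3.7° (true dip is 15.1°, so apparent ≤ true as expected).

3.7°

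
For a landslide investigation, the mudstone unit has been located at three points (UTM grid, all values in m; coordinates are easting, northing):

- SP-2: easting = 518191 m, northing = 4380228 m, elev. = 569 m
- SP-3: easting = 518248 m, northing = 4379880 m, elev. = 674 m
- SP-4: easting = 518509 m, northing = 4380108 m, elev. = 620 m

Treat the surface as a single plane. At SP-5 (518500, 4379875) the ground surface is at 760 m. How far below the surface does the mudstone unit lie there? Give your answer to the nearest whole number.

Two edge vectors: SP-2→SP-3 = (57, -348, 105), SP-2→SP-4 = (318, -120, 51).
Normal n = (SP-2→SP-3) × (SP-2→SP-4) = (-5148, 30483, 103824).
So ∂z/∂easting = −n_x/n_z = 0.04958391 and ∂z/∂northing = −n_y/n_z = −0.29360264.
Intercept c from SP-2: 569 − 25693.94 + 1286046.48 = 1260921.55.
At (518500, 4379875): z_contact = 25709.3 − 1285942.8 + 1260921.55 = 688.0 m.
Depth below ground = 760 − 688.0 = 72 m.

72 m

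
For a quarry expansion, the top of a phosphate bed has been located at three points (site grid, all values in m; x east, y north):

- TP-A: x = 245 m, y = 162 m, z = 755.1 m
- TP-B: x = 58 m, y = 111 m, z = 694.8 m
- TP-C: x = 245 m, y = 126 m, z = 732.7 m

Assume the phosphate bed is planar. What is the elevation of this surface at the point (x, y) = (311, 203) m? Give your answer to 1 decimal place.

790.7 m

Two edge vectors: TP-A→TP-B = (-187, -51, -60.3), TP-A→TP-C = (0, -36, -22.4).
Normal n = (TP-A→TP-B) × (TP-A→TP-C) = (-1028.4, -4188.8, 6732).
So ∂z/∂x = −n_x/n_z = 0.15276 and ∂z/∂y = −n_y/n_z = 0.62222.
Intercept c from TP-A: 755.1 − 37.43 − 100.80 = 616.87.
At (311, 203): z = 47.5 + 126.3 + 616.87 = 790.7 m.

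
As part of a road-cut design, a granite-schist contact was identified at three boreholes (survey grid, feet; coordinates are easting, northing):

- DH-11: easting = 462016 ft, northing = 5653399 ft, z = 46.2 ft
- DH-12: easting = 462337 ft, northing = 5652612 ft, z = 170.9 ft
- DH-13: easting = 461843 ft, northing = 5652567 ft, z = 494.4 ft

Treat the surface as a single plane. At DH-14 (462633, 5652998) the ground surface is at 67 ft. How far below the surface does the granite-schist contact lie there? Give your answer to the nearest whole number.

Two edge vectors: DH-11→DH-12 = (321, -787, 124.7), DH-11→DH-13 = (-173, -832, 448.2).
Normal n = (DH-11→DH-12) × (DH-11→DH-13) = (-248983, -165445.3, -403223).
So ∂z/∂easting = −n_x/n_z = −0.61748214 and ∂z/∂northing = −n_y/n_z = −0.41030720.
Intercept c from DH-11: 46.2 + 285286.63 + 2319630.31 = 2604963.14.
At (462633, 5652998): z_contact = −285667.6 − 2319465.8 + 2604963.14 = -170.3 ft.
Depth below ground = 67 − (-170.3) = 237 ft.

237 ft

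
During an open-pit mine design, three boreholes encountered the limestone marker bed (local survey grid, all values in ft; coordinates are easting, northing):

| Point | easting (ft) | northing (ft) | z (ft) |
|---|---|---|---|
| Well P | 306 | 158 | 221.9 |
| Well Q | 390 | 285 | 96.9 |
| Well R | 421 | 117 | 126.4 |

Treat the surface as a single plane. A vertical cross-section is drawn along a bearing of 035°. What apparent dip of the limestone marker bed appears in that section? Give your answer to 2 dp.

Two edge vectors: Well P→Well Q = (84, 127, -125), Well P→Well R = (115, -41, -95.5).
Normal n = (Well P→Well Q) × (Well P→Well R) = (-17253.5, -6353, -18049).
So ∂z/∂easting = −n_x/n_z = −0.95593 and ∂z/∂northing = −n_y/n_z = −0.35199.
Unit vector along 035° is (sin 35°, cos 35°) = (0.5736, 0.8192).
Slope in that direction = a·(0.5736) + b·(0.8192) = −0.83663.
Apparent dip = arctan|0.83663| = 39.92° (true dip is 45.5°, so apparent ≤ true as expected).

39.92°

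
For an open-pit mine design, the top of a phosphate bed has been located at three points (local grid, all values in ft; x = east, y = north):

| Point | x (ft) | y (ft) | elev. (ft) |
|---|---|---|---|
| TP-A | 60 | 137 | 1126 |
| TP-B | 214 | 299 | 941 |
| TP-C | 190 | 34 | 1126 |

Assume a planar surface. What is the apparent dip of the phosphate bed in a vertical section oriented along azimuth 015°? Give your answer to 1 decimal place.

Let the plane be z = a·x + b·y + c.
TP-B−TP-A: 154a + 162b = −185;  TP-C−TP-A: 130a − 103b = 0.
Solving gives a = −0.51609, b = −0.65137.
Unit vector along 015° is (sin 15°, cos 15°) = (0.2588, 0.9659).
Slope in that direction = a·(0.2588) + b·(0.9659) = −0.76275.
Apparent dip = arctan|0.76275| = 37.3° (true dip is 39.7°, so apparent ≤ true as expected).

37.3°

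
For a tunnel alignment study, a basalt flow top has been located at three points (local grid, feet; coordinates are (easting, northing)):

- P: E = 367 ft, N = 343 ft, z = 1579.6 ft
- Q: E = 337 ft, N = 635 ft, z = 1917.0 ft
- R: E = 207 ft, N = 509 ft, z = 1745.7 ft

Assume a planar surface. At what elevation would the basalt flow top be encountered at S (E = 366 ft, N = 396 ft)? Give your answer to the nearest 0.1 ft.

1641.6 ft

Let the plane be z = a·E + b·N + c.
Q−P: −30a + 292b = 337.4;  R−P: −160a + 166b = 166.1.
Solving gives a = 0.17986, b = 1.17396.
Then c = 1579.6 − a·367 − b·343 = 1110.93.
At (366, 396): z = 65.8 + 464.9 + 1110.93 = 1641.6 ft.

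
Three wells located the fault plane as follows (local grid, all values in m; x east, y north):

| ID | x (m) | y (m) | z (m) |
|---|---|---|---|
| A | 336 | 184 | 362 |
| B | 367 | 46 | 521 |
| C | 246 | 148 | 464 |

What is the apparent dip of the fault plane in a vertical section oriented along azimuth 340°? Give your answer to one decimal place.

Let the plane be z = a·x + b·y + c.
B−A: 31a − 138b = 159;  C−A: −90a − 36b = 102.
Solving gives a = −0.61702, b = −1.29078.
Unit vector along 340° is (sin 340°, cos 340°) = (-0.3420, 0.9397).
Slope in that direction = a·(-0.3420) + b·(0.9397) = −1.00190.
Apparent dip = arctan|1.00190| = 45.1° (true dip is 55.0°, so apparent ≤ true as expected).

45.1°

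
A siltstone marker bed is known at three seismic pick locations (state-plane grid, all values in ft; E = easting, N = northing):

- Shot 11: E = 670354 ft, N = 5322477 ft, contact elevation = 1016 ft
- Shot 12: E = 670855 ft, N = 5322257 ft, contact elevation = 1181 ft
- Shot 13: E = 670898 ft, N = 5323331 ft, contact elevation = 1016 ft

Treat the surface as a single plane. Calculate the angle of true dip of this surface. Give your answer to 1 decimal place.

17.0°

Two edge vectors: Shot 11→Shot 12 = (501, -220, 165), Shot 11→Shot 13 = (544, 854, 0).
Normal n = (Shot 11→Shot 12) × (Shot 11→Shot 13) = (-140910, 89760, 547534).
So ∂z/∂E = −n_x/n_z = 0.25735 and ∂z/∂N = −n_y/n_z = −0.16394.
Gradient magnitude |∇z| = √(a² + b²) = √(0.06623 + 0.02687) = 0.30513.
True dip = arctan(0.30513) = 17.0°, dipping toward WNW (azimuth ≈ 302°).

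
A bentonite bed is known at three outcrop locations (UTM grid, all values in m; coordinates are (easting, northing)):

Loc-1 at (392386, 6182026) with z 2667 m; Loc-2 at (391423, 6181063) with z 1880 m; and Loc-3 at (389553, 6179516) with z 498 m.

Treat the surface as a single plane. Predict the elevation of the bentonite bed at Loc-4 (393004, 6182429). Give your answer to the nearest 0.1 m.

3074.7 m

Two edge vectors: Loc-1→Loc-2 = (-963, -963, -787), Loc-1→Loc-3 = (-2833, -2510, -2169).
Normal n = (Loc-1→Loc-2) × (Loc-1→Loc-3) = (113377, 140824, -311049).
So ∂z/∂E = −n_x/n_z = 0.364498841 and ∂z/∂N = −n_y/n_z = 0.452738958.
Intercept c from Loc-1: 2667 − 143024.24 − 2798844.01 = −2939201.25.
At (393004, 6182429): z = 143249.5 + 2799026.5 − 2939201.25 = 3074.7 m.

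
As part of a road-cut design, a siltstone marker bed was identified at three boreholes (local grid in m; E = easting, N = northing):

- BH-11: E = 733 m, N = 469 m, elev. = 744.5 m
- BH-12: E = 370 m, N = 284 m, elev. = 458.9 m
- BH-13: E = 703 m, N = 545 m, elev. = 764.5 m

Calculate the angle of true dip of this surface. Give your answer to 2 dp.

35.88°

Two edge vectors: BH-11→BH-12 = (-363, -185, -285.6), BH-11→BH-13 = (-30, 76, 20).
Normal n = (BH-11→BH-12) × (BH-11→BH-13) = (18005.6, 15828, -33138).
So ∂z/∂E = −n_x/n_z = 0.54335 and ∂z/∂N = −n_y/n_z = 0.47764.
Gradient magnitude |∇z| = √(a² + b²) = √(0.29523 + 0.22814) = 0.72344.
True dip = arctan(0.72344) = 35.88°, dipping toward SW (azimuth ≈ 229°).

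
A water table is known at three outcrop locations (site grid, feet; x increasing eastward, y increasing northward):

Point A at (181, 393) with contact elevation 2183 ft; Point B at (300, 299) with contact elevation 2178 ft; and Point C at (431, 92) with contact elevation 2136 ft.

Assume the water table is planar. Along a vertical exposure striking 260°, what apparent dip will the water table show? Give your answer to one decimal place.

16.4°

Let the plane be z = a·x + b·y + c.
Point B−Point A: 119a − 94b = −5;  Point C−Point A: 250a − 301b = −47.
Solving gives a = 0.23646, b = 0.35254.
Unit vector along 260° is (sin 260°, cos 260°) = (-0.9848, -0.1736).
Slope in that direction = a·(-0.9848) + b·(-0.1736) = −0.29409.
Apparent dip = arctan|0.29409| = 16.4° (true dip is 23.0°, so apparent ≤ true as expected).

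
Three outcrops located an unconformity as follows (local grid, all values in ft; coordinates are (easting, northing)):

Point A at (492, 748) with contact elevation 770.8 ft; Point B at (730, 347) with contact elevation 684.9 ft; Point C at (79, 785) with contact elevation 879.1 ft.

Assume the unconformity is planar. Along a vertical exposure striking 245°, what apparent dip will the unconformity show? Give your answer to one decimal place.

11.7°

Two edge vectors: Point A→Point B = (238, -401, -85.9), Point A→Point C = (-413, 37, 108.3).
Normal n = (Point A→Point B) × (Point A→Point C) = (-40250, 9701.3, -156807).
So ∂z/∂E = −n_x/n_z = −0.25668 and ∂z/∂N = −n_y/n_z = 0.06187.
Unit vector along 245° is (sin 245°, cos 245°) = (-0.9063, -0.4226).
Slope in that direction = a·(-0.9063) + b·(-0.4226) = 0.20649.
Apparent dip = arctan|0.20649| = 11.7° (true dip is 14.8°, so apparent ≤ true as expected).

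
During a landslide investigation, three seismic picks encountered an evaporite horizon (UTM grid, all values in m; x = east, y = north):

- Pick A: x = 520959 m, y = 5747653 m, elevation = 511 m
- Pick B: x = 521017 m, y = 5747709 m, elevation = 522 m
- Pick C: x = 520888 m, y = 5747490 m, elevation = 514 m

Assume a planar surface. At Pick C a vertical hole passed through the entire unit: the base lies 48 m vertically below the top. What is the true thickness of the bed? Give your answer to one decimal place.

Let the plane be z = a·x + b·y + c.
Pick B−Pick A: 58a + 56b = 11;  Pick C−Pick A: −71a − 163b = 3.
Solving gives a = 0.35798, b = −0.17433.
|∇z| = √(a²+b²) = 0.39817, so dip δ = arctan(0.39817) = 21.71°.
True thickness = vertical thickness × cos δ = 48 × cos 21.71° = 44.6 m.

44.6 m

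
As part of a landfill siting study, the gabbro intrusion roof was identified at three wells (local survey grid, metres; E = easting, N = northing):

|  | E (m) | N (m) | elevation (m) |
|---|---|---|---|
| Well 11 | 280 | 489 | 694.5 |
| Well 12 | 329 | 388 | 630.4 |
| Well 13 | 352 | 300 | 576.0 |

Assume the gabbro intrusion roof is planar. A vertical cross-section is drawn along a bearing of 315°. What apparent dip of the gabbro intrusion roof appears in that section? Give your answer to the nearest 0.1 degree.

25.4°

Let the plane be z = a·E + b·N + c.
Well 12−Well 11: 49a − 101b = −64.1;  Well 13−Well 11: 72a − 189b = −118.5.
Solving gives a = −0.07360, b = 0.59894.
Unit vector along 315° is (sin 315°, cos 315°) = (-0.7071, 0.7071).
Slope in that direction = a·(-0.7071) + b·(0.7071) = 0.47556.
Apparent dip = arctan|0.47556| = 25.4° (true dip is 31.1°, so apparent ≤ true as expected).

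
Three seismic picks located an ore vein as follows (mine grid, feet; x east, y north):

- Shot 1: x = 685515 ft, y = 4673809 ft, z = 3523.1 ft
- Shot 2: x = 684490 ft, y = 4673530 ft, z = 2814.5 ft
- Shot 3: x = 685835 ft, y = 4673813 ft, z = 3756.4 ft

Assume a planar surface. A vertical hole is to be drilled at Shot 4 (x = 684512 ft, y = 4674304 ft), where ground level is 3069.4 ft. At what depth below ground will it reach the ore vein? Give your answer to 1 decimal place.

Two edge vectors: Shot 1→Shot 2 = (-1025, -279, -708.6), Shot 1→Shot 3 = (320, 4, 233.3).
Normal n = (Shot 1→Shot 2) × (Shot 1→Shot 3) = (-62256.3, 12380.5, 85180).
So ∂z/∂x = −n_x/n_z = 0.730879314 and ∂z/∂y = −n_y/n_z = −0.145345151.
Intercept c from Shot 1: 3523.1 − 501028.73 + 679315.48 = 181809.84.
At (684512, 4674304): z_contact = 500295.66 − 679387.42 + 181809.84 = 2718.08 ft.
Depth below ground = 3069.4 − 2718.08 = 351.3 ft.

351.3 ft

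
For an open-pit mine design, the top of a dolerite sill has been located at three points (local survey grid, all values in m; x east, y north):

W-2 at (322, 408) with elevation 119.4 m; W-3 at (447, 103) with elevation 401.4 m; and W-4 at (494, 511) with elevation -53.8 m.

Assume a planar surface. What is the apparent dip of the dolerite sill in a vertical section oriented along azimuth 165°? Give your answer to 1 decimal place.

43.3°

Let the plane be z = a·x + b·y + c.
W-3−W-2: 125a − 305b = 282;  W-4−W-2: 172a + 103b = −173.2.
Solving gives a = −0.36397, b = −1.07376.
Unit vector along 165° is (sin 165°, cos 165°) = (0.2588, -0.9659).
Slope in that direction = a·(0.2588) + b·(-0.9659) = 0.94297.
Apparent dip = arctan|0.94297| = 43.3° (true dip is 48.6°, so apparent ≤ true as expected).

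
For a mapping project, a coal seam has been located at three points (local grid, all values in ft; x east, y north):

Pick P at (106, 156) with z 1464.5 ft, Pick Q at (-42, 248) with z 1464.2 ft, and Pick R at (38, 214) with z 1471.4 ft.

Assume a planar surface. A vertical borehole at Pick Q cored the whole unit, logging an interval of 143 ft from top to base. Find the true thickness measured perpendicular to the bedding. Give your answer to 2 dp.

126.46 ft

Two edge vectors: Pick P→Pick Q = (-148, 92, -0.3), Pick P→Pick R = (-68, 58, 6.9).
Normal n = (Pick P→Pick Q) × (Pick P→Pick R) = (652.2, 1041.6, -2328).
So ∂z/∂x = −n_x/n_z = 0.28015 and ∂z/∂y = −n_y/n_z = 0.44742.
|∇z| = √(a²+b²) = 0.52790, so dip δ = arctan(0.52790) = 27.83°.
True thickness = vertical thickness × cos δ = 143 × cos 27.83° = 126.46 ft.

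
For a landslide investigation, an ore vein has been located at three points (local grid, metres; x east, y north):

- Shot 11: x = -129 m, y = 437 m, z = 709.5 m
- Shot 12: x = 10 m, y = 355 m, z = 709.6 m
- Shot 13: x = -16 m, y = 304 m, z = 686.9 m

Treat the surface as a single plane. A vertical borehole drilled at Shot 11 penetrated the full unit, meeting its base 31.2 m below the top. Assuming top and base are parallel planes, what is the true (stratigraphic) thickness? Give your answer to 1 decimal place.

29.0 m

Let the plane be z = a·x + b·y + c.
Shot 12−Shot 11: 139a − 82b = 0.1;  Shot 13−Shot 11: 113a − 133b = −22.6.
Solving gives a = 0.20242, b = 0.34190.
|∇z| = √(a²+b²) = 0.39733, so dip δ = arctan(0.39733) = 21.67°.
True thickness = vertical thickness × cos δ = 31.2 × cos 21.67° = 29.0 m.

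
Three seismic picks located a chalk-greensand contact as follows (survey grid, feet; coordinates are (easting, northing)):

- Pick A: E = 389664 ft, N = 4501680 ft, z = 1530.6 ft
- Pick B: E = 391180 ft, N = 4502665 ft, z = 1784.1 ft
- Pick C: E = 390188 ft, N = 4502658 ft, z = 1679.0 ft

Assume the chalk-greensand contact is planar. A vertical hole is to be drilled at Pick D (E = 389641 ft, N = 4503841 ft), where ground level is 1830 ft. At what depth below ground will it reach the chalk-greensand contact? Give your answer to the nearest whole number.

Let the plane be z = a·E + b·N + c.
Pick B−Pick A: 1516a + 985b = 253.5;  Pick C−Pick A: 524a + 978b = 148.4.
Solving gives a = 0.10527487, b = 0.09533330.
Then c = 1530.6 − a·389664 − b·4501680 = −468651.25.
At (389641, 4503841): z_contact = 41019.4 + 429366.0 − 468651.25 = 1734.2 ft.
Depth below ground = 1830 − 1734.2 = 96 ft.

96 ft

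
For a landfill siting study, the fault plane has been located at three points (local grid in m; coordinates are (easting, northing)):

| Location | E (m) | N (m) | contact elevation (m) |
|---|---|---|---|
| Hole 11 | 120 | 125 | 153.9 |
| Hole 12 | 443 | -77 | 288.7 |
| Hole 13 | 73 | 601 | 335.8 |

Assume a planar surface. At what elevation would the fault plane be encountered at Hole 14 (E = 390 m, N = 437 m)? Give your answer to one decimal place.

483.5 m

Let the plane be z = a·E + b·N + c.
Hole 12−Hole 11: 323a − 202b = 134.8;  Hole 13−Hole 11: −47a + 476b = 181.9.
Solving gives a = 0.69952, b = 0.45121.
Then c = 153.9 − a·120 − b·125 = 13.56.
At (390, 437): z = 272.8 + 197.2 + 13.56 = 483.5 m.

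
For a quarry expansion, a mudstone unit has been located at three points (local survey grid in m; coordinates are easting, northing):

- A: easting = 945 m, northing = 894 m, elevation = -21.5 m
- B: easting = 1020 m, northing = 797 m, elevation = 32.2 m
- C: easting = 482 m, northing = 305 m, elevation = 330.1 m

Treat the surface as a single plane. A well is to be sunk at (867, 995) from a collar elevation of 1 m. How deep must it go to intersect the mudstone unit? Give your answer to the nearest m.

Two edge vectors: A→B = (75, -97, 53.7), A→C = (-463, -589, 351.6).
Normal n = (A→B) × (A→C) = (-2475.9, -51233.1, -89086).
So ∂z/∂easting = −n_x/n_z = −0.02779 and ∂z/∂northing = −n_y/n_z = −0.57510.
Intercept c from A: -21.5 + 26.26 + 514.14 = 518.90.
At (867, 995): z_contact = −24.1 − 572.2 + 518.90 = -77.4 m.
Depth below ground = 1 − (-77.4) = 78 m.

78 m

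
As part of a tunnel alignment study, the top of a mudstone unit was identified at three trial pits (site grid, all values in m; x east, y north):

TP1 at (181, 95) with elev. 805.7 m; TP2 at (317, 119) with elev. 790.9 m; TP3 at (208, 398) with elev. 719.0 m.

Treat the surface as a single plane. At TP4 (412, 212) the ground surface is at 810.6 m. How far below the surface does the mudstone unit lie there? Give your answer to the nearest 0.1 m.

Two edge vectors: TP1→TP2 = (136, 24, -14.8), TP1→TP3 = (27, 303, -86.7).
Normal n = (TP1→TP2) × (TP1→TP3) = (2403.6, 11391.6, 40560).
So ∂z/∂x = −n_x/n_z = −0.05926 and ∂z/∂y = −n_y/n_z = −0.28086.
Intercept c from TP1: 805.7 + 10.73 + 26.68 = 843.11.
At (412, 212): z_contact = −24.42 − 59.54 + 843.11 = 759.15 m.
Depth below ground = 810.6 − 759.15 = 51.4 m.

51.4 m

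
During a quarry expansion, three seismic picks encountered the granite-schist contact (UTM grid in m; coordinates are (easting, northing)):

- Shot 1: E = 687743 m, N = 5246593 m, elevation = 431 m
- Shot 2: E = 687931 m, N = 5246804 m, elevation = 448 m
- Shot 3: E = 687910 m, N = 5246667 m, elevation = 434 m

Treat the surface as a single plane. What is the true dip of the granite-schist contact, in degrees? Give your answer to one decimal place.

6.3°

Two edge vectors: Shot 1→Shot 2 = (188, 211, 17), Shot 1→Shot 3 = (167, 74, 3).
Normal n = (Shot 1→Shot 2) × (Shot 1→Shot 3) = (-625, 2275, -21325).
So ∂z/∂E = −n_x/n_z = −0.02931 and ∂z/∂N = −n_y/n_z = 0.10668.
Gradient magnitude |∇z| = √(a² + b²) = √(0.00086 + 0.01138) = 0.11063.
True dip = arctan(0.11063) = 6.3°, dipping toward SSE (azimuth ≈ 165°).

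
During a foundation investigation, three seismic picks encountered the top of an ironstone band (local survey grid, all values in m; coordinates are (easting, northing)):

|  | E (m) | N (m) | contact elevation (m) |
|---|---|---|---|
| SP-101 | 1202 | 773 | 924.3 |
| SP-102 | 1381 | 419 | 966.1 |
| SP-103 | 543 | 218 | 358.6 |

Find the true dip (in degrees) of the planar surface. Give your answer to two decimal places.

Two edge vectors: SP-101→SP-102 = (179, -354, 41.8), SP-101→SP-103 = (-659, -555, -565.7).
Normal n = (SP-101→SP-102) × (SP-101→SP-103) = (223456.8, 73714.1, -332631).
So ∂z/∂E = −n_x/n_z = 0.67179 and ∂z/∂N = −n_y/n_z = 0.22161.
Gradient magnitude |∇z| = √(a² + b²) = √(0.45130 + 0.04911) = 0.70739.
True dip = arctan(0.70739) = 35.28°, dipping toward WSW (azimuth ≈ 252°).

35.28°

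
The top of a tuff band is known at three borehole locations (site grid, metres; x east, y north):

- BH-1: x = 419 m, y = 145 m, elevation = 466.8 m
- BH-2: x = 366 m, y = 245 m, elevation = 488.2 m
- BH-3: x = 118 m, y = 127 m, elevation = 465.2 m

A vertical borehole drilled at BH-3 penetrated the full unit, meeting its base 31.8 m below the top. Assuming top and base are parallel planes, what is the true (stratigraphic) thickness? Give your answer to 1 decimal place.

31.1 m

Let the plane be z = a·x + b·y + c.
BH-2−BH-1: −53a + 100b = 21.4;  BH-3−BH-1: −301a − 18b = −1.6.
Solving gives a = −0.00725, b = 0.21016.
|∇z| = √(a²+b²) = 0.21028, so dip δ = arctan(0.21028) = 11.88°.
True thickness = vertical thickness × cos δ = 31.8 × cos 11.88° = 31.1 m.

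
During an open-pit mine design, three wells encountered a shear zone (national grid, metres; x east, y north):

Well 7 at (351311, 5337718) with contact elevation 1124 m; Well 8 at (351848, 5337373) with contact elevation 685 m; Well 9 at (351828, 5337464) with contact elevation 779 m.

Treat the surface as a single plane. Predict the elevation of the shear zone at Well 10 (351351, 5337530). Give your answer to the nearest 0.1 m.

Two edge vectors: Well 7→Well 8 = (537, -345, -439), Well 7→Well 9 = (517, -254, -345).
Normal n = (Well 7→Well 8) × (Well 7→Well 9) = (7519, -41698, 41967).
So ∂z/∂x = −n_x/n_z = −0.179164582 and ∂z/∂y = −n_y/n_z = 0.993590202.
Intercept c from Well 7: 1124 + 62942.49 − 5303504.30 = −5239437.82.
At (351351, 5337530): z = −62949.7 + 5303317.5 − 5239437.82 = 930.0 m.

930.0 m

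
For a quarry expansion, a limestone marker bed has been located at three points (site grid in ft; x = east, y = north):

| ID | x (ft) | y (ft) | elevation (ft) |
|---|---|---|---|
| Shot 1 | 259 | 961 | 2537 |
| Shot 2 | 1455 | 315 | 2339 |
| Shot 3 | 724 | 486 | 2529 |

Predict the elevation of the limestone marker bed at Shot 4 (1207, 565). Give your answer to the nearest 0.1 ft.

2344.3 ft

Let the plane be z = a·x + b·y + c.
Shot 2−Shot 1: 1196a − 646b = −198;  Shot 3−Shot 1: 465a − 475b = −8.
Solving gives a = −0.332009, b = −0.308177.
Then c = 2537 − a·259 − b·961 = 2919.15.
At (1207, 565): z = −400.7 − 174.1 + 2919.15 = 2344.3 ft.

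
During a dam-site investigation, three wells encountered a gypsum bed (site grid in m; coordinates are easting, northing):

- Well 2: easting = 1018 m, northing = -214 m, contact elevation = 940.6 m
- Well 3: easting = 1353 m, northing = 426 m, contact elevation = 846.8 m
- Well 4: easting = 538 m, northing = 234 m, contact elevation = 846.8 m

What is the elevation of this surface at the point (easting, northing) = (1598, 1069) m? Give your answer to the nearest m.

749 m

Two edge vectors: Well 2→Well 3 = (335, 640, -93.8), Well 2→Well 4 = (-480, 448, -93.8).
Normal n = (Well 2→Well 3) × (Well 2→Well 4) = (-18009.6, 76447, 457280).
So ∂z/∂easting = −n_x/n_z = 0.03938 and ∂z/∂northing = −n_y/n_z = −0.16718.
Intercept c from Well 2: 940.6 − 40.09 − 35.78 = 864.73.
At (1598, 1069): z = 62.9 − 178.7 + 864.73 = 749.0 m.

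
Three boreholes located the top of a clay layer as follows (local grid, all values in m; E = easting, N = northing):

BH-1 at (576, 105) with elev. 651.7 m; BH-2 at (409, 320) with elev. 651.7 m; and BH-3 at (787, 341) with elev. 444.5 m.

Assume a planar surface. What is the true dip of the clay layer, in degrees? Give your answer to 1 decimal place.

Two edge vectors: BH-1→BH-2 = (-167, 215, 0), BH-1→BH-3 = (211, 236, -207.2).
Normal n = (BH-1→BH-2) × (BH-1→BH-3) = (-44548, -34602.4, -84777).
So ∂z/∂E = −n_x/n_z = −0.52547 and ∂z/∂N = −n_y/n_z = −0.40816.
Gradient magnitude |∇z| = √(a² + b²) = √(0.27612 + 0.16659) = 0.66537.
True dip = arctan(0.66537) = 33.6°, dipping toward NE (azimuth ≈ 052°).

33.6°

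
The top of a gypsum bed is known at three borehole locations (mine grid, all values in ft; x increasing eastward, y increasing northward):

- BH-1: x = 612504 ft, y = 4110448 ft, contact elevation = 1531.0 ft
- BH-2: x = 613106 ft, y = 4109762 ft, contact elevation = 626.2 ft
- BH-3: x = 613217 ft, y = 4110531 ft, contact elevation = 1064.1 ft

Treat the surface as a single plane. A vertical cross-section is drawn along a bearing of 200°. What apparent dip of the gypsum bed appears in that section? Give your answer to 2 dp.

Two edge vectors: BH-1→BH-2 = (602, -686, -904.8), BH-1→BH-3 = (713, 83, -466.9).
Normal n = (BH-1→BH-2) × (BH-1→BH-3) = (395391.8, -364048.6, 539084).
So ∂z/∂x = −n_x/n_z = −0.73345 and ∂z/∂y = −n_y/n_z = 0.67531.
Unit vector along 200° is (sin 200°, cos 200°) = (-0.3420, -0.9397).
Slope in that direction = a·(-0.3420) + b·(-0.9397) = −0.38373.
Apparent dip = arctan|0.38373| = 20.99° (true dip is 44.9°, so apparent ≤ true as expected).

20.99°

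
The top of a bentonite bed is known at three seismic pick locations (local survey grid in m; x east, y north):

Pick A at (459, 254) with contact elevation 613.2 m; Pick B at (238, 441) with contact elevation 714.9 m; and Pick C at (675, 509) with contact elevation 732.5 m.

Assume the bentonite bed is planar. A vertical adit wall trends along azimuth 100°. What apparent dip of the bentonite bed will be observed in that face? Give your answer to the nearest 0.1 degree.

7.0°

Two edge vectors: Pick A→Pick B = (-221, 187, 101.7), Pick A→Pick C = (216, 255, 119.3).
Normal n = (Pick A→Pick B) × (Pick A→Pick C) = (-3624.4, 48332.5, -96747).
So ∂z/∂x = −n_x/n_z = −0.03746 and ∂z/∂y = −n_y/n_z = 0.49958.
Unit vector along 100° is (sin 100°, cos 100°) = (0.9848, -0.1736).
Slope in that direction = a·(0.9848) + b·(-0.1736) = −0.12364.
Apparent dip = arctan|0.12364| = 7.0° (true dip is 26.6°, so apparent ≤ true as expected).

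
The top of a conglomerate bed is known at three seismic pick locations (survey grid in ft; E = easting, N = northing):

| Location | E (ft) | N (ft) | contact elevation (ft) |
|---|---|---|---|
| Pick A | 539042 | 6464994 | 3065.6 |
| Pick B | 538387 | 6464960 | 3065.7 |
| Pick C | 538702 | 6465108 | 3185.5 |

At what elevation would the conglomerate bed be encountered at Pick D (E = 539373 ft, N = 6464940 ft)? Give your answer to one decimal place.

3000.7 ft

Let the plane be z = a·E + b·N + c.
Pick B−Pick A: −655a − 34b = 0.1;  Pick C−Pick A: −340a + 114b = 119.9.
Solving gives a = −0.047408095, b = 0.910361823.
Then c = 3065.6 − a·539042 − b·6464994 = −5856863.17.
At (539373, 6464940): z = −25570.6 + 5885434.6 − 5856863.17 = 3000.7 ft.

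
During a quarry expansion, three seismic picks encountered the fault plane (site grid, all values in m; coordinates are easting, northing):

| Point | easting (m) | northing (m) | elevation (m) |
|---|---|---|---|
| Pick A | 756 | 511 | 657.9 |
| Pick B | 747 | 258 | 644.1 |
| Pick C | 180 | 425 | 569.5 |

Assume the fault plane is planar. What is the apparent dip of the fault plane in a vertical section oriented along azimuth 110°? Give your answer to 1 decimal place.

Two edge vectors: Pick A→Pick B = (-9, -253, -13.8), Pick A→Pick C = (-576, -86, -88.4).
Normal n = (Pick A→Pick B) × (Pick A→Pick C) = (21178.4, 7153.2, -144954).
So ∂z/∂easting = −n_x/n_z = 0.14610 and ∂z/∂northing = −n_y/n_z = 0.04935.
Unit vector along 110° is (sin 110°, cos 110°) = (0.9397, -0.3420).
Slope in that direction = a·(0.9397) + b·(-0.3420) = 0.12042.
Apparent dip = arctan|0.12042| = 6.9° (true dip is 8.8°, so apparent ≤ true as expected).

6.9°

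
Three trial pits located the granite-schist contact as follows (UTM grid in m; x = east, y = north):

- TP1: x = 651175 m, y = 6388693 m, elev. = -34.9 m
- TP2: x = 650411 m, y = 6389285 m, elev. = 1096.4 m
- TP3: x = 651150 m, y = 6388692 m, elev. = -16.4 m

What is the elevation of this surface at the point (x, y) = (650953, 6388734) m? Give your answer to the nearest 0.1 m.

Two edge vectors: TP1→TP2 = (-764, 592, 1131.3), TP1→TP3 = (-25, -1, 18.5).
Normal n = (TP1→TP2) × (TP1→TP3) = (12083.3, -14148.5, 15564).
So ∂z/∂x = −n_x/n_z = −0.776362118 and ∂z/∂y = −n_y/n_z = 0.909052943.
Intercept c from TP1: -34.9 + 505547.60 − 5807660.17 = −5302147.47.
At (650953, 6388734): z = −505375.2 + 5807697.4 − 5302147.47 = 174.7 m.

174.7 m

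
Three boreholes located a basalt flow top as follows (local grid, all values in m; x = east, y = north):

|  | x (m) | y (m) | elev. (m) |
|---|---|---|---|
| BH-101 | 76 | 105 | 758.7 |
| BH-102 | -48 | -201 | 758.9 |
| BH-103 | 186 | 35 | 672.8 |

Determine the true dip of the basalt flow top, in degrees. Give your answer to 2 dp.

Let the plane be z = a·x + b·y + c.
BH-102−BH-101: −124a − 306b = 0.2;  BH-103−BH-101: 110a − 70b = −85.9.
Solving gives a = −0.62115, b = 0.25105.
Gradient magnitude |∇z| = √(a² + b²) = √(0.38582 + 0.06303) = 0.66996.
True dip = arctan(0.66996) = 33.82°, dipping toward ESE (azimuth ≈ 112°).

33.82°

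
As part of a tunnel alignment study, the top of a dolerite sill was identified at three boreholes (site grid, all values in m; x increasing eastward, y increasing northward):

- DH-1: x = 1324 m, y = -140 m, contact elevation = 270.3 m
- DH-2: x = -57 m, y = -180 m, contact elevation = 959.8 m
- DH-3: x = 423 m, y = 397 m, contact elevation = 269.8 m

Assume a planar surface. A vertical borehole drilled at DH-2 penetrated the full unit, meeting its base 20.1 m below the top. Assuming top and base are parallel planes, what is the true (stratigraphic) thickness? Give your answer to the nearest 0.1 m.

Let the plane be z = a·x + b·y + c.
DH-2−DH-1: −1381a − 40b = 689.5;  DH-3−DH-1: −901a + 537b = −0.5.
Solving gives a = −0.47611, b = −0.79977.
|∇z| = √(a²+b²) = 0.93076, so dip δ = arctan(0.93076) = 42.95°.
True thickness = vertical thickness × cos δ = 20.1 × cos 42.95° = 14.7 m.

14.7 m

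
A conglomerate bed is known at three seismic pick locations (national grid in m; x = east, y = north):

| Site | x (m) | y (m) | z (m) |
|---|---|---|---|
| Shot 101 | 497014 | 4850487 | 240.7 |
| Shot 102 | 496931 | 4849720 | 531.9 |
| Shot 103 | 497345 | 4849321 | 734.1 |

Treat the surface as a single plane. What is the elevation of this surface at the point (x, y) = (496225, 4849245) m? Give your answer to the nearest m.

Let the plane be z = a·x + b·y + c.
Shot 102−Shot 101: −83a − 767b = 291.2;  Shot 103−Shot 101: 331a − 1166b = 493.4.
Solving gives a = 0.11093126, b = −0.39166531.
Then c = 240.7 − a·497014 − b·4850487 = 1844873.82.
At (496225, 4849245): z = 55046.9 − 1899281.1 + 1844873.82 = 639.6 m.

640 m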